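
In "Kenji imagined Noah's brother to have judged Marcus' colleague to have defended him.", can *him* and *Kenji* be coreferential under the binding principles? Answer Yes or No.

Yes

*Kenji* is an R-expression; Principle C requires it to be free (not bound by any c-commanding expression).
— him: object of the clause headed by 'defended'; the pronoun does not c-command the R-expression — coreference allowed.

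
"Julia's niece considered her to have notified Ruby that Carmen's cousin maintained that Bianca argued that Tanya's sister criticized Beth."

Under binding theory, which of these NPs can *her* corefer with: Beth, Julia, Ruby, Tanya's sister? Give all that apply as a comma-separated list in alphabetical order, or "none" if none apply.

Julia

*her* is a pronoun; Principle B requires it to be free in its binding domain — the matrix clause.
— Beth: object of the clause headed by 'criticized'; is c-commanded by the pronoun; coreference would bind this R-expression — blocked (Principle C).
— Julia: possessor inside the subject DP of the matrix clause; does not c-command the pronoun — Principle B does not apply; allowed.
— Ruby: object of the clause headed by 'notified'; is c-commanded by the pronoun; coreference would bind this R-expression — blocked (Principle C).
— Tanya's sister: subject of the clause headed by 'criticized'; is c-commanded by the pronoun; coreference would bind this R-expression — blocked (Principle C).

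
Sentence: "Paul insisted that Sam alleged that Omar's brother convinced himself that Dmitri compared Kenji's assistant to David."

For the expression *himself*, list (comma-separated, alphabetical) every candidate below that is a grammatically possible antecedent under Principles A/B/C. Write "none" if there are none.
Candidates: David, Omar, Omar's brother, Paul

Omar's brother

*himself* is a reflexive; Principle A requires it to be bound within its binding domain — the clause headed by 'convinced'.
— David: second object of the clause headed by 'compared'; does not c-command the reflexive — cannot bind it (Principle A).
— Omar: possessor inside the subject DP of the clause headed by 'convinced'; does not c-command the reflexive — cannot bind it (Principle A).
— Omar's brother: subject of the clause headed by 'convinced'; c-commands the reflexive within its binding domain — allowed (Principle A).
— Paul: subject of the matrix clause; c-commands the reflexive but lies outside its binding domain — cannot bind it (Principle A).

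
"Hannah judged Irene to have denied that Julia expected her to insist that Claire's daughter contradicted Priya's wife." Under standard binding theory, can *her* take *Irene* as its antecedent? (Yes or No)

*her* is a pronoun; Principle B requires it to be free in its binding domain — the clause headed by 'expected'.
— Irene: subject of the clause headed by 'denied'; c-commands the pronoun but lies outside its binding domain — allowed.

Yes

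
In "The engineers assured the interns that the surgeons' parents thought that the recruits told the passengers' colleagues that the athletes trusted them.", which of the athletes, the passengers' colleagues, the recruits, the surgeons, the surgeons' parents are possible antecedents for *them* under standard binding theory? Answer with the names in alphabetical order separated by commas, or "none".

the passengers' colleagues, the recruits, the surgeons, the surgeons' parents

*them* is a pronoun; Principle B requires it to be free in its binding domain — the clause headed by 'trusted'.
— the athletes: subject of the clause headed by 'trusted'; c-commands the pronoun within its binding domain — blocked (Principle B).
— the passengers' colleagues: object of the clause headed by 'told'; c-commands the pronoun but lies outside its binding domain — allowed.
— the recruits: subject of the clause headed by 'told'; c-commands the pronoun but lies outside its binding domain — allowed.
— the surgeons: possessor inside the subject DP of the clause headed by 'thought'; does not c-command the pronoun — Principle B does not apply; allowed.
— the surgeons' parents: subject of the clause headed by 'thought'; c-commands the pronoun but lies outside its binding domain — allowed.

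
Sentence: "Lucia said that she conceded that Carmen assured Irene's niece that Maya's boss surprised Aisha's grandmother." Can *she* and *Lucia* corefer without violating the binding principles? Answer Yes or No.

*Lucia* is an R-expression; Principle C requires it to be free (not bound by any c-commanding expression).
— she: subject of the clause headed by 'conceded'; the pronoun does not c-command the R-expression — coreference allowed.

Yes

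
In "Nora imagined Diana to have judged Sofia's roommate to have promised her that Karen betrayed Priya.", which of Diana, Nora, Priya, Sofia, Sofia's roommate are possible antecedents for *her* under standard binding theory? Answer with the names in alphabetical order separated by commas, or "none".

Diana, Nora, Sofia

*her* is a pronoun; Principle B requires it to be free in its binding domain — the clause headed by 'promised'.
— Diana: subject of the clause headed by 'judged'; c-commands the pronoun but lies outside its binding domain — allowed.
— Nora: subject of the matrix clause; c-commands the pronoun but lies outside its binding domain — allowed.
— Priya: object of the clause headed by 'betrayed'; is c-commanded by the pronoun; coreference would bind this R-expression — blocked (Principle C).
— Sofia: possessor inside the subject DP of the clause headed by 'promised'; does not c-command the pronoun — Principle B does not apply; allowed.
— Sofia's roommate: subject of the clause headed by 'promised'; c-commands the pronoun within its binding domain — blocked (Principle B).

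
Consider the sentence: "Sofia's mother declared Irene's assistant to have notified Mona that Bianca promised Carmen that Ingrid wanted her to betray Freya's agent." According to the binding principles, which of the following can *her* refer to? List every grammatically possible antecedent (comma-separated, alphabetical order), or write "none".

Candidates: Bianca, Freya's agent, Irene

*her* is a pronoun; Principle B requires it to be free in its binding domain — the clause headed by 'wanted'.
— Bianca: subject of the clause headed by 'promised'; c-commands the pronoun but lies outside its binding domain — allowed.
— Freya's agent: object of the clause headed by 'betray'; is c-commanded by the pronoun; coreference would bind this R-expression — blocked (Principle C).
— Irene: possessor inside the subject DP of the clause headed by 'notified'; does not c-command the pronoun — Principle B does not apply; allowed.

Bianca, Irene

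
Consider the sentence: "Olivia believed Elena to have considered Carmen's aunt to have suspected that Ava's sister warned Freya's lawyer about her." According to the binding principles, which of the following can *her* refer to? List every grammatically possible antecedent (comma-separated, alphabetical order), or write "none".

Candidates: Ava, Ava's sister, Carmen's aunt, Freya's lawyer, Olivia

Ava, Carmen's aunt, Olivia

*her* is a pronoun; Principle B requires it to be free in its binding domain — the clause headed by 'warned'.
— Ava: possessor inside the subject DP of the clause headed by 'warned'; does not c-command the pronoun — Principle B does not apply; allowed.
— Ava's sister: subject of the clause headed by 'warned'; c-commands the pronoun within its binding domain — blocked (Principle B).
— Carmen's aunt: subject of the clause headed by 'suspected'; c-commands the pronoun but lies outside its binding domain — allowed.
— Freya's lawyer: object of the clause headed by 'warned'; c-commands the pronoun within its binding domain — blocked (Principle B).
— Olivia: subject of the matrix clause; c-commands the pronoun but lies outside its binding domain — allowed.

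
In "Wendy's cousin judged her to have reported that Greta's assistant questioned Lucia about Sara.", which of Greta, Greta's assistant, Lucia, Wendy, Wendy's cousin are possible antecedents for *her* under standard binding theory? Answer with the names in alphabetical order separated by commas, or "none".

Wendy

*her* is a pronoun; Principle B requires it to be free in its binding domain — the matrix clause.
— Greta: possessor inside the subject DP of the clause headed by 'questioned'; is c-commanded by the pronoun; coreference would bind this R-expression — blocked (Principle C).
— Greta's assistant: subject of the clause headed by 'questioned'; is c-commanded by the pronoun; coreference would bind this R-expression — blocked (Principle C).
— Lucia: object of the clause headed by 'questioned'; is c-commanded by the pronoun; coreference would bind this R-expression — blocked (Principle C).
— Wendy: possessor inside the subject DP of the matrix clause; does not c-command the pronoun — Principle B does not apply; allowed.
— Wendy's cousin: subject of the matrix clause; c-commands the pronoun within its binding domain — blocked (Principle B).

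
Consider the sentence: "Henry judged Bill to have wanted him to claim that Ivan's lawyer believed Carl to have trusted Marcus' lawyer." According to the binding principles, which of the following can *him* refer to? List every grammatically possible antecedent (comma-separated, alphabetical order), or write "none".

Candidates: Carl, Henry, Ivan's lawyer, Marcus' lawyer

*him* is a pronoun; Principle B requires it to be free in its binding domain — the clause headed by 'wanted'.
— Carl: subject of the clause headed by 'trusted'; is c-commanded by the pronoun; coreference would bind this R-expression — blocked (Principle C).
— Henry: subject of the matrix clause; c-commands the pronoun but lies outside its binding domain — allowed.
— Ivan's lawyer: subject of the clause headed by 'believed'; is c-commanded by the pronoun; coreference would bind this R-expression — blocked (Principle C).
— Marcus' lawyer: object of the clause headed by 'trusted'; is c-commanded by the pronoun; coreference would bind this R-expression — blocked (Principle C).

Henry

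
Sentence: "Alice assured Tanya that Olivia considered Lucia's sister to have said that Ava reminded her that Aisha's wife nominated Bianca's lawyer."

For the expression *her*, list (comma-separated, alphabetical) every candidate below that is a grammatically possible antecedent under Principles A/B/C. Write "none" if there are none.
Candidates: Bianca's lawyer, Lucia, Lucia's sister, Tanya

Lucia, Lucia's sister, Tanya

*her* is a pronoun; Principle B requires it to be free in its binding domain — the clause headed by 'reminded'.
— Bianca's lawyer: object of the clause headed by 'nominated'; is c-commanded by the pronoun; coreference would bind this R-expression — blocked (Principle C).
— Lucia: possessor inside the subject DP of the clause headed by 'said'; does not c-command the pronoun — Principle B does not apply; allowed.
— Lucia's sister: subject of the clause headed by 'said'; c-commands the pronoun but lies outside its binding domain — allowed.
— Tanya: object of the matrix clause; c-commands the pronoun but lies outside its binding domain — allowed.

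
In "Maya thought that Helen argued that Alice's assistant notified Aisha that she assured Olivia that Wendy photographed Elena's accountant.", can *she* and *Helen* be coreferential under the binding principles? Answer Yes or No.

*Helen* is an R-expression; Principle C requires it to be free (not bound by any c-commanding expression).
— she: subject of the clause headed by 'assured'; the pronoun does not c-command the R-expression — coreference allowed.

Yes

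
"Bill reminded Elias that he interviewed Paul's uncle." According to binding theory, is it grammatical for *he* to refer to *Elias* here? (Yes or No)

*Elias* is an R-expression; Principle C requires it to be free (not bound by any c-commanding expression).
— he: subject of the clause headed by 'interviewed'; the pronoun does not c-command the R-expression — coreference allowed.

Yes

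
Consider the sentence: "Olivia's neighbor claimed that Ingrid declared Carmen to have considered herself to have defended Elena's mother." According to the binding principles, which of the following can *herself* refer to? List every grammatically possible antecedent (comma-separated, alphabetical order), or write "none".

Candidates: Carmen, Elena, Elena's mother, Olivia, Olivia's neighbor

*herself* is a reflexive; Principle A requires it to be bound within its binding domain — the clause headed by 'considered'.
— Carmen: subject of the clause headed by 'considered'; c-commands the reflexive within its binding domain — allowed (Principle A).
— Elena: possessor inside the object DP of the clause headed by 'defended'; does not c-command the reflexive — cannot bind it (Principle A).
— Elena's mother: object of the clause headed by 'defended'; does not c-command the reflexive — cannot bind it (Principle A).
— Olivia: possessor inside the subject DP of the matrix clause; does not c-command the reflexive — cannot bind it (Principle A).
— Olivia's neighbor: subject of the matrix clause; c-commands the reflexive but lies outside its binding domain — cannot bind it (Principle A).

Carmen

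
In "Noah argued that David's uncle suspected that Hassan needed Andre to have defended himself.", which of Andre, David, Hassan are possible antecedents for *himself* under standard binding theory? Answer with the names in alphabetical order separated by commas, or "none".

Andre

*himself* is a reflexive; Principle A requires it to be bound within its binding domain — the clause headed by 'defended'.
— Andre: subject of the clause headed by 'defended'; c-commands the reflexive within its binding domain — allowed (Principle A).
— David: possessor inside the subject DP of the clause headed by 'suspected'; does not c-command the reflexive — cannot bind it (Principle A).
— Hassan: subject of the clause headed by 'needed'; c-commands the reflexive but lies outside its binding domain — cannot bind it (Principle A).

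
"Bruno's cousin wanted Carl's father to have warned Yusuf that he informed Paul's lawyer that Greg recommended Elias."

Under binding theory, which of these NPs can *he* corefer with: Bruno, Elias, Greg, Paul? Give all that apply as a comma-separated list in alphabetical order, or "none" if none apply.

*he* is a pronoun; Principle B requires it to be free in its binding domain — the clause headed by 'informed'.
— Bruno: possessor inside the subject DP of the matrix clause; does not c-command the pronoun — Principle B does not apply; allowed.
— Elias: object of the clause headed by 'recommended'; is c-commanded by the pronoun; coreference would bind this R-expression — blocked (Principle C).
— Greg: subject of the clause headed by 'recommended'; is c-commanded by the pronoun; coreference would bind this R-expression — blocked (Principle C).
— Paul: possessor inside the object DP of the clause headed by 'informed'; is c-commanded by the pronoun; coreference would bind this R-expression — blocked (Principle C).

Bruno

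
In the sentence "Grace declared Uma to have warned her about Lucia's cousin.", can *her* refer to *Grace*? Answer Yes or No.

Yes

*her* is a pronoun; Principle B requires it to be free in its binding domain — the clause headed by 'warned'.
— Grace: subject of the matrix clause; c-commands the pronoun but lies outside its binding domain — allowed.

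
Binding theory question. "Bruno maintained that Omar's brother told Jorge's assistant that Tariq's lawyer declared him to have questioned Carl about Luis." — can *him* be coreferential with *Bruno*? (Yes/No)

Yes

*him* is a pronoun; Principle B requires it to be free in its binding domain — the clause headed by 'declared'.
— Bruno: subject of the matrix clause; c-commands the pronoun but lies outside its binding domain — allowed.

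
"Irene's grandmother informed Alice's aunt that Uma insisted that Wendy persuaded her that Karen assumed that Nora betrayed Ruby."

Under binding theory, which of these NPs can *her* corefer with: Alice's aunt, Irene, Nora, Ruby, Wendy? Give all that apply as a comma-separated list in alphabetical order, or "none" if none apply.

Alice's aunt, Irene

*her* is a pronoun; Principle B requires it to be free in its binding domain — the clause headed by 'persuaded'.
— Alice's aunt: object of the matrix clause; c-commands the pronoun but lies outside its binding domain — allowed.
— Irene: possessor inside the subject DP of the matrix clause; does not c-command the pronoun — Principle B does not apply; allowed.
— Nora: subject of the clause headed by 'betrayed'; is c-commanded by the pronoun; coreference would bind this R-expression — blocked (Principle C).
— Ruby: object of the clause headed by 'betrayed'; is c-commanded by the pronoun; coreference would bind this R-expression — blocked (Principle C).
— Wendy: subject of the clause headed by 'persuaded'; c-commands the pronoun within its binding domain — blocked (Principle B).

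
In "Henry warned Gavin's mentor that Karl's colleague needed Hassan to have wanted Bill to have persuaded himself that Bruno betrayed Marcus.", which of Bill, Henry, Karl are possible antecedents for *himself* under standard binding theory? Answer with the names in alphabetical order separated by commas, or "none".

Bill

*himself* is a reflexive; Principle A requires it to be bound within its binding domain — the clause headed by 'persuaded'.
— Bill: subject of the clause headed by 'persuaded'; c-commands the reflexive within its binding domain — allowed (Principle A).
— Henry: subject of the matrix clause; c-commands the reflexive but lies outside its binding domain — cannot bind it (Principle A).
— Karl: possessor inside the subject DP of the clause headed by 'needed'; does not c-command the reflexive — cannot bind it (Principle A).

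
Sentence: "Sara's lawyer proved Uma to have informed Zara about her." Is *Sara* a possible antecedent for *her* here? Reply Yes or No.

Yes

*her* is a pronoun; Principle B requires it to be free in its binding domain — the clause headed by 'informed'.
— Sara: possessor inside the subject DP of the matrix clause; does not c-command the pronoun — Principle B does not apply; allowed.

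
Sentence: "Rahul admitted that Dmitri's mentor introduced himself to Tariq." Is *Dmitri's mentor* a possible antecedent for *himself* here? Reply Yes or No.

Yes

*himself* is a reflexive; Principle A requires it to be bound within its binding domain — the clause headed by 'introduced'.
— Dmitri's mentor: subject of the clause headed by 'introduced'; c-commands the reflexive within its binding domain — allowed (Principle A).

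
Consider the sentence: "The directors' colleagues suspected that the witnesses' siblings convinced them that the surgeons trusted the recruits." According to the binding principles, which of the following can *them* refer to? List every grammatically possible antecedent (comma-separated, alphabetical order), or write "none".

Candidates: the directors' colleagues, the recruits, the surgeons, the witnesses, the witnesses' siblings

*them* is a pronoun; Principle B requires it to be free in its binding domain — the clause headed by 'convinced'.
— the directors' colleagues: subject of the matrix clause; c-commands the pronoun but lies outside its binding domain — allowed.
— the recruits: object of the clause headed by 'trusted'; is c-commanded by the pronoun; coreference would bind this R-expression — blocked (Principle C).
— the surgeons: subject of the clause headed by 'trusted'; is c-commanded by the pronoun; coreference would bind this R-expression — blocked (Principle C).
— the witnesses: possessor inside the subject DP of the clause headed by 'convinced'; does not c-command the pronoun — Principle B does not apply; allowed.
— the witnesses' siblings: subject of the clause headed by 'convinced'; c-commands the pronoun within its binding domain — blocked (Principle B).

the directors' colleagues, the witnesses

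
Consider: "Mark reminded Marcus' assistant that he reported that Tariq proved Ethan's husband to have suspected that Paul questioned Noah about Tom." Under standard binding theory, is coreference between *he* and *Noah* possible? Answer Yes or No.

*Noah* is an R-expression; Principle C requires it to be free (not bound by any c-commanding expression).
— he: subject of the clause headed by 'reported'; the pronoun c-commands the R-expression — coreference blocked (Principle C).

No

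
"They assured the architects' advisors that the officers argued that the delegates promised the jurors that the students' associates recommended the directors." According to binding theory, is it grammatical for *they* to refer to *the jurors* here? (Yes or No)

*the jurors* is an R-expression; Principle C requires it to be free (not bound by any c-commanding expression).
— they: subject of the matrix clause; the pronoun c-commands the R-expression — coreference blocked (Principle C).

No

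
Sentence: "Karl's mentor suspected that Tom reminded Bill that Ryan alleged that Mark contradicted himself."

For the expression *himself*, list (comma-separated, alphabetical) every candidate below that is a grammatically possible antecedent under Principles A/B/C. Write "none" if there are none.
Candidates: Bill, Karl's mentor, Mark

*himself* is a reflexive; Principle A requires it to be bound within its binding domain — the clause headed by 'contradicted'.
— Bill: object of the clause headed by 'reminded'; c-commands the reflexive but lies outside its binding domain — cannot bind it (Principle A).
— Karl's mentor: subject of the matrix clause; c-commands the reflexive but lies outside its binding domain — cannot bind it (Principle A).
— Mark: subject of the clause headed by 'contradicted'; c-commands the reflexive within its binding domain — allowed (Principle A).

Mark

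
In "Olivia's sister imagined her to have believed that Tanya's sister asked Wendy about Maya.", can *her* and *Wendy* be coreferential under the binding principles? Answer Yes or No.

No

*Wendy* is an R-expression; Principle C requires it to be free (not bound by any c-commanding expression).
— her: subject of the clause headed by 'believed'; the pronoun c-commands the R-expression — coreference blocked (Principle C).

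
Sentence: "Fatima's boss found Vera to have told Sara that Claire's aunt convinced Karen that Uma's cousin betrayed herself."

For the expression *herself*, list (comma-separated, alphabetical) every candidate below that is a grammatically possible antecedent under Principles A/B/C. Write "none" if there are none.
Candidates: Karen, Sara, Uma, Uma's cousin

*herself* is a reflexive; Principle A requires it to be bound within its binding domain — the clause headed by 'betrayed'.
— Karen: object of the clause headed by 'convinced'; c-commands the reflexive but lies outside its binding domain — cannot bind it (Principle A).
— Sara: object of the clause headed by 'told'; c-commands the reflexive but lies outside its binding domain — cannot bind it (Principle A).
— Uma: possessor inside the subject DP of the clause headed by 'betrayed'; does not c-command the reflexive — cannot bind it (Principle A).
— Uma's cousin: subject of the clause headed by 'betrayed'; c-commands the reflexive within its binding domain — allowed (Principle A).

Uma's cousin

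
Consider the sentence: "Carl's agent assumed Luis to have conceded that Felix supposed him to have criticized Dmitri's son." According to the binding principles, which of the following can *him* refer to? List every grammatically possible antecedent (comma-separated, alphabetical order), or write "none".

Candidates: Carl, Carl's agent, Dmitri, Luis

*him* is a pronoun; Principle B requires it to be free in its binding domain — the clause headed by 'supposed'.
— Carl: possessor inside the subject DP of the matrix clause; does not c-command the pronoun — Principle B does not apply; allowed.
— Carl's agent: subject of the matrix clause; c-commands the pronoun but lies outside its binding domain — allowed.
— Dmitri: possessor inside the object DP of the clause headed by 'criticized'; is c-commanded by the pronoun; coreference would bind this R-expression — blocked (Principle C).
— Luis: subject of the clause headed by 'conceded'; c-commands the pronoun but lies outside its binding domain — allowed.

Carl, Carl's agent, Luis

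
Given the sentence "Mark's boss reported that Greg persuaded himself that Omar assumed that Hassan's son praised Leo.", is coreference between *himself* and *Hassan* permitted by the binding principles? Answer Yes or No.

*himself* is a reflexive; Principle A requires it to be bound within its binding domain — the clause headed by 'persuaded'.
— Hassan: possessor inside the subject DP of the clause headed by 'praised'; does not c-command the reflexive — cannot bind it (Principle A).

No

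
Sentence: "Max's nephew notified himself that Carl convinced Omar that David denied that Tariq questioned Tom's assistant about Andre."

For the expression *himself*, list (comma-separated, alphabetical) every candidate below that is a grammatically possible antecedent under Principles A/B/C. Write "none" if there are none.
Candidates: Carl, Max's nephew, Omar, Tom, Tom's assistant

Max's nephew

*himself* is a reflexive; Principle A requires it to be bound within its binding domain — the matrix clause.
— Carl: subject of the clause headed by 'convinced'; does not c-command the reflexive — cannot bind it (Principle A).
— Max's nephew: subject of the matrix clause; c-commands the reflexive within its binding domain — allowed (Principle A).
— Omar: object of the clause headed by 'convinced'; does not c-command the reflexive — cannot bind it (Principle A).
— Tom: possessor inside the object DP of the clause headed by 'questioned'; does not c-command the reflexive — cannot bind it (Principle A).
— Tom's assistant: object of the clause headed by 'questioned'; does not c-command the reflexive — cannot bind it (Principle A).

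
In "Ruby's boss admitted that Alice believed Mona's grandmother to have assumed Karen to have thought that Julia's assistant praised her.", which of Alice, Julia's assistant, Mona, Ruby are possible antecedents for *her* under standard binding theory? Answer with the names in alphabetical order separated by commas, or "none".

Alice, Mona, Ruby

*her* is a pronoun; Principle B requires it to be free in its binding domain — the clause headed by 'praised'.
— Alice: subject of the clause headed by 'believed'; c-commands the pronoun but lies outside its binding domain — allowed.
— Julia's assistant: subject of the clause headed by 'praised'; c-commands the pronoun within its binding domain — blocked (Principle B).
— Mona: possessor inside the subject DP of the clause headed by 'assumed'; does not c-command the pronoun — Principle B does not apply; allowed.
— Ruby: possessor inside the subject DP of the matrix clause; does not c-command the pronoun — Principle B does not apply; allowed.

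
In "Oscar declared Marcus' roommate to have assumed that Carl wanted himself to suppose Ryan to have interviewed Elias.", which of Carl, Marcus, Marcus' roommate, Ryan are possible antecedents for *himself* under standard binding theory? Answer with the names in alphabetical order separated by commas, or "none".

Carl

*himself* is a reflexive; Principle A requires it to be bound within its binding domain — the clause headed by 'wanted'.
— Carl: subject of the clause headed by 'wanted'; c-commands the reflexive within its binding domain — allowed (Principle A).
— Marcus: possessor inside the subject DP of the clause headed by 'assumed'; does not c-command the reflexive — cannot bind it (Principle A).
— Marcus' roommate: subject of the clause headed by 'assumed'; c-commands the reflexive but lies outside its binding domain — cannot bind it (Principle A).
— Ryan: subject of the clause headed by 'interviewed'; does not c-command the reflexive — cannot bind it (Principle A).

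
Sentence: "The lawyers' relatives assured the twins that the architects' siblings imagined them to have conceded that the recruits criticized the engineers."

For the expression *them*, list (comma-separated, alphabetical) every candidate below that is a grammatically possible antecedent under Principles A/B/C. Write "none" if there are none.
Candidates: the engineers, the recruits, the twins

*them* is a pronoun; Principle B requires it to be free in its binding domain — the clause headed by 'imagined'.
— the engineers: object of the clause headed by 'criticized'; is c-commanded by the pronoun; coreference would bind this R-expression — blocked (Principle C).
— the recruits: subject of the clause headed by 'criticized'; is c-commanded by the pronoun; coreference would bind this R-expression — blocked (Principle C).
— the twins: object of the matrix clause; c-commands the pronoun but lies outside its binding domain — allowed.

the twins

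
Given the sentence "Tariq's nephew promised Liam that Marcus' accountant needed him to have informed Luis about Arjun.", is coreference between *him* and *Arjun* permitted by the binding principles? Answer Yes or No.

*him* is a pronoun; Principle B requires it to be free in its binding domain — the clause headed by 'needed'.
— Arjun: second object of the clause headed by 'informed'; is c-commanded by the pronoun; coreference would bind this R-expression — blocked (Principle C).

No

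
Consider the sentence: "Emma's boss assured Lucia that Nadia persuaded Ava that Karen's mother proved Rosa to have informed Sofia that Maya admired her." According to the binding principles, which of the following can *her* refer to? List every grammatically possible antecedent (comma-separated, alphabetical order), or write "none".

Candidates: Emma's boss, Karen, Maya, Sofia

Emma's boss, Karen, Sofia

*her* is a pronoun; Principle B requires it to be free in its binding domain — the clause headed by 'admired'.
— Emma's boss: subject of the matrix clause; c-commands the pronoun but lies outside its binding domain — allowed.
— Karen: possessor inside the subject DP of the clause headed by 'proved'; does not c-command the pronoun — Principle B does not apply; allowed.
— Maya: subject of the clause headed by 'admired'; c-commands the pronoun within its binding domain — blocked (Principle B).
— Sofia: object of the clause headed by 'informed'; c-commands the pronoun but lies outside its binding domain — allowed.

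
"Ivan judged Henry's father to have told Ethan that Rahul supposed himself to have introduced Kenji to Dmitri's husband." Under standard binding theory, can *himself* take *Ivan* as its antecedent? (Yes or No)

*himself* is a reflexive; Principle A requires it to be bound within its binding domain — the clause headed by 'supposed'.
— Ivan: subject of the matrix clause; c-commands the reflexive but lies outside its binding domain — cannot bind it (Principle A).

No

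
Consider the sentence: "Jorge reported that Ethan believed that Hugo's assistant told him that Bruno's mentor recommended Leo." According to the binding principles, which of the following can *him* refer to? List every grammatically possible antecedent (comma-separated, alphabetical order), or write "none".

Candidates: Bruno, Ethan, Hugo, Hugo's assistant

Ethan, Hugo

*him* is a pronoun; Principle B requires it to be free in its binding domain — the clause headed by 'told'.
— Bruno: possessor inside the subject DP of the clause headed by 'recommended'; is c-commanded by the pronoun; coreference would bind this R-expression — blocked (Principle C).
— Ethan: subject of the clause headed by 'believed'; c-commands the pronoun but lies outside its binding domain — allowed.
— Hugo: possessor inside the subject DP of the clause headed by 'told'; does not c-command the pronoun — Principle B does not apply; allowed.
— Hugo's assistant: subject of the clause headed by 'told'; c-commands the pronoun within its binding domain — blocked (Principle B).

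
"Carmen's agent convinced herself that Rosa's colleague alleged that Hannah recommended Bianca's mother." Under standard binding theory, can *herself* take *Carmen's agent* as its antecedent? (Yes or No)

Yes

*herself* is a reflexive; Principle A requires it to be bound within its binding domain — the matrix clause.
— Carmen's agent: subject of the matrix clause; c-commands the reflexive within its binding domain — allowed (Principle A).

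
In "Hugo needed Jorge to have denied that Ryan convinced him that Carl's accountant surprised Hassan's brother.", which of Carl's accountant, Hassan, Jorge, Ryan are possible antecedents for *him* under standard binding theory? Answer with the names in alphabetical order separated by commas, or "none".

Jorge

*him* is a pronoun; Principle B requires it to be free in its binding domain — the clause headed by 'convinced'.
— Carl's accountant: subject of the clause headed by 'surprised'; is c-commanded by the pronoun; coreference would bind this R-expression — blocked (Principle C).
— Hassan: possessor inside the object DP of the clause headed by 'surprised'; is c-commanded by the pronoun; coreference would bind this R-expression — blocked (Principle C).
— Jorge: subject of the clause headed by 'denied'; c-commands the pronoun but lies outside its binding domain — allowed.
— Ryan: subject of the clause headed by 'convinced'; c-commands the pronoun within its binding domain — blocked (Principle B).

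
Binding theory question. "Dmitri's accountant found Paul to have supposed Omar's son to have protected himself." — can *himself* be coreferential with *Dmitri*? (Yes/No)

No

*himself* is a reflexive; Principle A requires it to be bound within its binding domain — the clause headed by 'protected'.
— Dmitri: possessor inside the subject DP of the matrix clause; does not c-command the reflexive — cannot bind it (Principle A).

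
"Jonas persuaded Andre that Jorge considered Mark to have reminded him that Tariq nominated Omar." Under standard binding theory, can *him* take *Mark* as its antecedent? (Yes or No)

*him* is a pronoun; Principle B requires it to be free in its binding domain — the clause headed by 'reminded'.
— Mark: subject of the clause headed by 'reminded'; c-commands the pronoun within its binding domain — blocked (Principle B).

No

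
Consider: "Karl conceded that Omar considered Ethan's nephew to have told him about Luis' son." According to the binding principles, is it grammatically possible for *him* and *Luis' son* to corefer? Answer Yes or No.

*him* is a pronoun; Principle B requires it to be free in its binding domain — the clause headed by 'told'.
— Luis' son: second object of the clause headed by 'told'; is c-commanded by the pronoun; coreference would bind this R-expression — blocked (Principle C).

No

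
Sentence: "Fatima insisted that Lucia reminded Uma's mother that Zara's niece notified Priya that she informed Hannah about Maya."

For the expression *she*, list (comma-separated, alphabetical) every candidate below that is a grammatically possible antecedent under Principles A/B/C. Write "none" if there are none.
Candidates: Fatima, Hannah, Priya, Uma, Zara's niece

Fatima, Priya, Uma, Zara's niece

*she* is a pronoun; Principle B requires it to be free in its binding domain — the clause headed by 'informed'.
— Fatima: subject of the matrix clause; c-commands the pronoun but lies outside its binding domain — allowed.
— Hannah: object of the clause headed by 'informed'; is c-commanded by the pronoun; coreference would bind this R-expression — blocked (Principle C).
— Priya: object of the clause headed by 'notified'; c-commands the pronoun but lies outside its binding domain — allowed.
— Uma: possessor inside the object DP of the clause headed by 'reminded'; does not c-command the pronoun — Principle B does not apply; allowed.
— Zara's niece: subject of the clause headed by 'notified'; c-commands the pronoun but lies outside its binding domain — allowed.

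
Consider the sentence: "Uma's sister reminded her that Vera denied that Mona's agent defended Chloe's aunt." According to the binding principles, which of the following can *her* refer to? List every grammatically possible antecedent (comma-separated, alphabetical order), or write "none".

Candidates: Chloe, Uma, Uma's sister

*her* is a pronoun; Principle B requires it to be free in its binding domain — the matrix clause.
— Chloe: possessor inside the object DP of the clause headed by 'defended'; is c-commanded by the pronoun; coreference would bind this R-expression — blocked (Principle C).
— Uma: possessor inside the subject DP of the matrix clause; does not c-command the pronoun — Principle B does not apply; allowed.
— Uma's sister: subject of the matrix clause; c-commands the pronoun within its binding domain — blocked (Principle B).

Uma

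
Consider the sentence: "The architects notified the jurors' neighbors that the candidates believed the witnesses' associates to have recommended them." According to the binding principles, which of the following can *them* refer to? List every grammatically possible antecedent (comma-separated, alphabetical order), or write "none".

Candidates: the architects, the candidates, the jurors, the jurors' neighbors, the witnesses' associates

*them* is a pronoun; Principle B requires it to be free in its binding domain — the clause headed by 'recommended'.
— the architects: subject of the matrix clause; c-commands the pronoun but lies outside its binding domain — allowed.
— the candidates: subject of the clause headed by 'believed'; c-commands the pronoun but lies outside its binding domain — allowed.
— the jurors: possessor inside the object DP of the matrix clause; does not c-command the pronoun — Principle B does not apply; allowed.
— the jurors' neighbors: object of the matrix clause; c-commands the pronoun but lies outside its binding domain — allowed.
— the witnesses' associates: subject of the clause headed by 'recommended'; c-commands the pronoun within its binding domain — blocked (Principle B).

the architects, the candidates, the jurors, the jurors' neighbors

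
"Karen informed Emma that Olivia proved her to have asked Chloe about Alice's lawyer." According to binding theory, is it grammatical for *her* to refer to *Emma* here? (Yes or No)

*Emma* is an R-expression; Principle C requires it to be free (not bound by any c-commanding expression).
— her: subject of the clause headed by 'asked'; the pronoun does not c-command the R-expression — coreference allowed.

Yes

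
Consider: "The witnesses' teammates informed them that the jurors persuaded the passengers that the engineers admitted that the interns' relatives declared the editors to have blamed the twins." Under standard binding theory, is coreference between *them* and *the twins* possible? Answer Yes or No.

No

*the twins* is an R-expression; Principle C requires it to be free (not bound by any c-commanding expression).
— them: object of the matrix clause; the pronoun c-commands the R-expression — coreference blocked (Principle C).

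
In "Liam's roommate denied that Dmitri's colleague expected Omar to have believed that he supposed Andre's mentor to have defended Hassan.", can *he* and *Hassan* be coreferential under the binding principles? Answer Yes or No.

*Hassan* is an R-expression; Principle C requires it to be free (not bound by any c-commanding expression).
— he: subject of the clause headed by 'supposed'; the pronoun c-commands the R-expression — coreference blocked (Principle C).

No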